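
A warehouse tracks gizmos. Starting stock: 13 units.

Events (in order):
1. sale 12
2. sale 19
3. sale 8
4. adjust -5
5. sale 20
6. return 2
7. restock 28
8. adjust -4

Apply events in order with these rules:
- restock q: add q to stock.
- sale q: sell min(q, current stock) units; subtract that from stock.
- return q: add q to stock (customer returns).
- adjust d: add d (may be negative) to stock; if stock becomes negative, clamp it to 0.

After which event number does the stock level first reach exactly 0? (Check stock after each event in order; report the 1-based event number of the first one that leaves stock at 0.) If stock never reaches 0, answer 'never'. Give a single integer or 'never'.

Answer: 2

Derivation:
Processing events:
Start: stock = 13
  Event 1 (sale 12): sell min(12,13)=12. stock: 13 - 12 = 1. total_sold = 12
  Event 2 (sale 19): sell min(19,1)=1. stock: 1 - 1 = 0. total_sold = 13
  Event 3 (sale 8): sell min(8,0)=0. stock: 0 - 0 = 0. total_sold = 13
  Event 4 (adjust -5): 0 + -5 = 0 (clamped to 0)
  Event 5 (sale 20): sell min(20,0)=0. stock: 0 - 0 = 0. total_sold = 13
  Event 6 (return 2): 0 + 2 = 2
  Event 7 (restock 28): 2 + 28 = 30
  Event 8 (adjust -4): 30 + -4 = 26
Final: stock = 26, total_sold = 13

First zero at event 2.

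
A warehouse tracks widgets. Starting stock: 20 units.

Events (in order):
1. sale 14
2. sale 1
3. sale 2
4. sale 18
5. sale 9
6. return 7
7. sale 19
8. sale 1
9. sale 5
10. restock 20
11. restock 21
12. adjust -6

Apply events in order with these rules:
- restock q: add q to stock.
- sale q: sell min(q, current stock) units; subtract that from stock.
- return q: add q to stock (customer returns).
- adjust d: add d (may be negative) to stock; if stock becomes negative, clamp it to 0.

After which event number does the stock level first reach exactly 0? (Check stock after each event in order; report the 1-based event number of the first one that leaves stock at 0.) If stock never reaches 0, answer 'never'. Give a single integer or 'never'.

Answer: 4

Derivation:
Processing events:
Start: stock = 20
  Event 1 (sale 14): sell min(14,20)=14. stock: 20 - 14 = 6. total_sold = 14
  Event 2 (sale 1): sell min(1,6)=1. stock: 6 - 1 = 5. total_sold = 15
  Event 3 (sale 2): sell min(2,5)=2. stock: 5 - 2 = 3. total_sold = 17
  Event 4 (sale 18): sell min(18,3)=3. stock: 3 - 3 = 0. total_sold = 20
  Event 5 (sale 9): sell min(9,0)=0. stock: 0 - 0 = 0. total_sold = 20
  Event 6 (return 7): 0 + 7 = 7
  Event 7 (sale 19): sell min(19,7)=7. stock: 7 - 7 = 0. total_sold = 27
  Event 8 (sale 1): sell min(1,0)=0. stock: 0 - 0 = 0. total_sold = 27
  Event 9 (sale 5): sell min(5,0)=0. stock: 0 - 0 = 0. total_sold = 27
  Event 10 (restock 20): 0 + 20 = 20
  Event 11 (restock 21): 20 + 21 = 41
  Event 12 (adjust -6): 41 + -6 = 35
Final: stock = 35, total_sold = 27

First zero at event 4.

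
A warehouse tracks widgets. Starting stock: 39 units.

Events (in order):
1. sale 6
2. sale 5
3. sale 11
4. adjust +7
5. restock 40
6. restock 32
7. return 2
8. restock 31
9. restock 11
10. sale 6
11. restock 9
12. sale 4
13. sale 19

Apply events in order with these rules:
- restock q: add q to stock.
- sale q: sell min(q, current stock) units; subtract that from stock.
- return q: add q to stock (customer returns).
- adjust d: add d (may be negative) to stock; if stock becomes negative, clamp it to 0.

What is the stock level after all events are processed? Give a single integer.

Processing events:
Start: stock = 39
  Event 1 (sale 6): sell min(6,39)=6. stock: 39 - 6 = 33. total_sold = 6
  Event 2 (sale 5): sell min(5,33)=5. stock: 33 - 5 = 28. total_sold = 11
  Event 3 (sale 11): sell min(11,28)=11. stock: 28 - 11 = 17. total_sold = 22
  Event 4 (adjust +7): 17 + 7 = 24
  Event 5 (restock 40): 24 + 40 = 64
  Event 6 (restock 32): 64 + 32 = 96
  Event 7 (return 2): 96 + 2 = 98
  Event 8 (restock 31): 98 + 31 = 129
  Event 9 (restock 11): 129 + 11 = 140
  Event 10 (sale 6): sell min(6,140)=6. stock: 140 - 6 = 134. total_sold = 28
  Event 11 (restock 9): 134 + 9 = 143
  Event 12 (sale 4): sell min(4,143)=4. stock: 143 - 4 = 139. total_sold = 32
  Event 13 (sale 19): sell min(19,139)=19. stock: 139 - 19 = 120. total_sold = 51
Final: stock = 120, total_sold = 51

Answer: 120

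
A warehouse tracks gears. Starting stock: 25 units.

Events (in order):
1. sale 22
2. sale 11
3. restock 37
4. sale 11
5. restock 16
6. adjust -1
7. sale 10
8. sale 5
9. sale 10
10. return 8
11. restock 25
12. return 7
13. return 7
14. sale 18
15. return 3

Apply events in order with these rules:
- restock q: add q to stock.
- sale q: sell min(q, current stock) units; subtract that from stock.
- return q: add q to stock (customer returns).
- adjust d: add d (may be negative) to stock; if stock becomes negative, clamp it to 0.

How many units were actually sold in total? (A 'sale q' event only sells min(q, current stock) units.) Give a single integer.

Processing events:
Start: stock = 25
  Event 1 (sale 22): sell min(22,25)=22. stock: 25 - 22 = 3. total_sold = 22
  Event 2 (sale 11): sell min(11,3)=3. stock: 3 - 3 = 0. total_sold = 25
  Event 3 (restock 37): 0 + 37 = 37
  Event 4 (sale 11): sell min(11,37)=11. stock: 37 - 11 = 26. total_sold = 36
  Event 5 (restock 16): 26 + 16 = 42
  Event 6 (adjust -1): 42 + -1 = 41
  Event 7 (sale 10): sell min(10,41)=10. stock: 41 - 10 = 31. total_sold = 46
  Event 8 (sale 5): sell min(5,31)=5. stock: 31 - 5 = 26. total_sold = 51
  Event 9 (sale 10): sell min(10,26)=10. stock: 26 - 10 = 16. total_sold = 61
  Event 10 (return 8): 16 + 8 = 24
  Event 11 (restock 25): 24 + 25 = 49
  Event 12 (return 7): 49 + 7 = 56
  Event 13 (return 7): 56 + 7 = 63
  Event 14 (sale 18): sell min(18,63)=18. stock: 63 - 18 = 45. total_sold = 79
  Event 15 (return 3): 45 + 3 = 48
Final: stock = 48, total_sold = 79

Answer: 79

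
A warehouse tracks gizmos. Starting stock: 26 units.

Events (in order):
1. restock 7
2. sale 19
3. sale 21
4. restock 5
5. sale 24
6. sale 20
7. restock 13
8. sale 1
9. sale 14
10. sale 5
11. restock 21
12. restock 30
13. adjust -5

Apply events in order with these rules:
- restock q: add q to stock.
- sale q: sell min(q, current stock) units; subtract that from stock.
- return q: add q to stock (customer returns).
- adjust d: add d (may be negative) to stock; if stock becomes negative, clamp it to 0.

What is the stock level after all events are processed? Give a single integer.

Processing events:
Start: stock = 26
  Event 1 (restock 7): 26 + 7 = 33
  Event 2 (sale 19): sell min(19,33)=19. stock: 33 - 19 = 14. total_sold = 19
  Event 3 (sale 21): sell min(21,14)=14. stock: 14 - 14 = 0. total_sold = 33
  Event 4 (restock 5): 0 + 5 = 5
  Event 5 (sale 24): sell min(24,5)=5. stock: 5 - 5 = 0. total_sold = 38
  Event 6 (sale 20): sell min(20,0)=0. stock: 0 - 0 = 0. total_sold = 38
  Event 7 (restock 13): 0 + 13 = 13
  Event 8 (sale 1): sell min(1,13)=1. stock: 13 - 1 = 12. total_sold = 39
  Event 9 (sale 14): sell min(14,12)=12. stock: 12 - 12 = 0. total_sold = 51
  Event 10 (sale 5): sell min(5,0)=0. stock: 0 - 0 = 0. total_sold = 51
  Event 11 (restock 21): 0 + 21 = 21
  Event 12 (restock 30): 21 + 30 = 51
  Event 13 (adjust -5): 51 + -5 = 46
Final: stock = 46, total_sold = 51

Answer: 46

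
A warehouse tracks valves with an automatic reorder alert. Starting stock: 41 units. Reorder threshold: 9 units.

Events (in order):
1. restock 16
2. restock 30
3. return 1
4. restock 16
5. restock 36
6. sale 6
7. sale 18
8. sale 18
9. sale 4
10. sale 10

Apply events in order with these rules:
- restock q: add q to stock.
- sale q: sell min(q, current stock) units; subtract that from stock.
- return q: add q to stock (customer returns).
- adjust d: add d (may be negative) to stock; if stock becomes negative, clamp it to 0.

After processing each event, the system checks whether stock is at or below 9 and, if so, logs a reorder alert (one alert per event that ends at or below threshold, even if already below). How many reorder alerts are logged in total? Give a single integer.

Answer: 0

Derivation:
Processing events:
Start: stock = 41
  Event 1 (restock 16): 41 + 16 = 57
  Event 2 (restock 30): 57 + 30 = 87
  Event 3 (return 1): 87 + 1 = 88
  Event 4 (restock 16): 88 + 16 = 104
  Event 5 (restock 36): 104 + 36 = 140
  Event 6 (sale 6): sell min(6,140)=6. stock: 140 - 6 = 134. total_sold = 6
  Event 7 (sale 18): sell min(18,134)=18. stock: 134 - 18 = 116. total_sold = 24
  Event 8 (sale 18): sell min(18,116)=18. stock: 116 - 18 = 98. total_sold = 42
  Event 9 (sale 4): sell min(4,98)=4. stock: 98 - 4 = 94. total_sold = 46
  Event 10 (sale 10): sell min(10,94)=10. stock: 94 - 10 = 84. total_sold = 56
Final: stock = 84, total_sold = 56

Checking against threshold 9:
  After event 1: stock=57 > 9
  After event 2: stock=87 > 9
  After event 3: stock=88 > 9
  After event 4: stock=104 > 9
  After event 5: stock=140 > 9
  After event 6: stock=134 > 9
  After event 7: stock=116 > 9
  After event 8: stock=98 > 9
  After event 9: stock=94 > 9
  After event 10: stock=84 > 9
Alert events: []. Count = 0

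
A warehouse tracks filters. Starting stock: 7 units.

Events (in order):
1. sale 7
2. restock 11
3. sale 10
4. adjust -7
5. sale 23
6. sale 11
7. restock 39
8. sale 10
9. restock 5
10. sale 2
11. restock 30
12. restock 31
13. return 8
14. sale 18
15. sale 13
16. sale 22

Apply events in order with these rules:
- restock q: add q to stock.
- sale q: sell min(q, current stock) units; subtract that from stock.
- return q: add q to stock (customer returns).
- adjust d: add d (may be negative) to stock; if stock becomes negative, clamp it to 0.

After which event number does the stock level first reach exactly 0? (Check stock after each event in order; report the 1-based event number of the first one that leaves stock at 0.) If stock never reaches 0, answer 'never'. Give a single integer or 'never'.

Processing events:
Start: stock = 7
  Event 1 (sale 7): sell min(7,7)=7. stock: 7 - 7 = 0. total_sold = 7
  Event 2 (restock 11): 0 + 11 = 11
  Event 3 (sale 10): sell min(10,11)=10. stock: 11 - 10 = 1. total_sold = 17
  Event 4 (adjust -7): 1 + -7 = 0 (clamped to 0)
  Event 5 (sale 23): sell min(23,0)=0. stock: 0 - 0 = 0. total_sold = 17
  Event 6 (sale 11): sell min(11,0)=0. stock: 0 - 0 = 0. total_sold = 17
  Event 7 (restock 39): 0 + 39 = 39
  Event 8 (sale 10): sell min(10,39)=10. stock: 39 - 10 = 29. total_sold = 27
  Event 9 (restock 5): 29 + 5 = 34
  Event 10 (sale 2): sell min(2,34)=2. stock: 34 - 2 = 32. total_sold = 29
  Event 11 (restock 30): 32 + 30 = 62
  Event 12 (restock 31): 62 + 31 = 93
  Event 13 (return 8): 93 + 8 = 101
  Event 14 (sale 18): sell min(18,101)=18. stock: 101 - 18 = 83. total_sold = 47
  Event 15 (sale 13): sell min(13,83)=13. stock: 83 - 13 = 70. total_sold = 60
  Event 16 (sale 22): sell min(22,70)=22. stock: 70 - 22 = 48. total_sold = 82
Final: stock = 48, total_sold = 82

First zero at event 1.

Answer: 1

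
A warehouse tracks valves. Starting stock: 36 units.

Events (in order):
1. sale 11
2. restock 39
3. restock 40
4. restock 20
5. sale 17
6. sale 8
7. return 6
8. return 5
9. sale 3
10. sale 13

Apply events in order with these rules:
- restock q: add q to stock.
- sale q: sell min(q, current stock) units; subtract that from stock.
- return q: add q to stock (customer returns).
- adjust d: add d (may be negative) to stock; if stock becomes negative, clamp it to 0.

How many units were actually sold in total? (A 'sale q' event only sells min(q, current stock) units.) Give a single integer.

Answer: 52

Derivation:
Processing events:
Start: stock = 36
  Event 1 (sale 11): sell min(11,36)=11. stock: 36 - 11 = 25. total_sold = 11
  Event 2 (restock 39): 25 + 39 = 64
  Event 3 (restock 40): 64 + 40 = 104
  Event 4 (restock 20): 104 + 20 = 124
  Event 5 (sale 17): sell min(17,124)=17. stock: 124 - 17 = 107. total_sold = 28
  Event 6 (sale 8): sell min(8,107)=8. stock: 107 - 8 = 99. total_sold = 36
  Event 7 (return 6): 99 + 6 = 105
  Event 8 (return 5): 105 + 5 = 110
  Event 9 (sale 3): sell min(3,110)=3. stock: 110 - 3 = 107. total_sold = 39
  Event 10 (sale 13): sell min(13,107)=13. stock: 107 - 13 = 94. total_sold = 52
Final: stock = 94, total_sold = 52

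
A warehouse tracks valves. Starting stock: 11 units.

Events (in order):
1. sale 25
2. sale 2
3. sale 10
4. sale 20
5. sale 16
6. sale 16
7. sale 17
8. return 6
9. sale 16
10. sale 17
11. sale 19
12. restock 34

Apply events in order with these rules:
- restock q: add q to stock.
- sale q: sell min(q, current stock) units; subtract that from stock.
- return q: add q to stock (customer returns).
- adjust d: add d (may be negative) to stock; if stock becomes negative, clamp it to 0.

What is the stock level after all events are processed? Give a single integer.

Processing events:
Start: stock = 11
  Event 1 (sale 25): sell min(25,11)=11. stock: 11 - 11 = 0. total_sold = 11
  Event 2 (sale 2): sell min(2,0)=0. stock: 0 - 0 = 0. total_sold = 11
  Event 3 (sale 10): sell min(10,0)=0. stock: 0 - 0 = 0. total_sold = 11
  Event 4 (sale 20): sell min(20,0)=0. stock: 0 - 0 = 0. total_sold = 11
  Event 5 (sale 16): sell min(16,0)=0. stock: 0 - 0 = 0. total_sold = 11
  Event 6 (sale 16): sell min(16,0)=0. stock: 0 - 0 = 0. total_sold = 11
  Event 7 (sale 17): sell min(17,0)=0. stock: 0 - 0 = 0. total_sold = 11
  Event 8 (return 6): 0 + 6 = 6
  Event 9 (sale 16): sell min(16,6)=6. stock: 6 - 6 = 0. total_sold = 17
  Event 10 (sale 17): sell min(17,0)=0. stock: 0 - 0 = 0. total_sold = 17
  Event 11 (sale 19): sell min(19,0)=0. stock: 0 - 0 = 0. total_sold = 17
  Event 12 (restock 34): 0 + 34 = 34
Final: stock = 34, total_sold = 17

Answer: 34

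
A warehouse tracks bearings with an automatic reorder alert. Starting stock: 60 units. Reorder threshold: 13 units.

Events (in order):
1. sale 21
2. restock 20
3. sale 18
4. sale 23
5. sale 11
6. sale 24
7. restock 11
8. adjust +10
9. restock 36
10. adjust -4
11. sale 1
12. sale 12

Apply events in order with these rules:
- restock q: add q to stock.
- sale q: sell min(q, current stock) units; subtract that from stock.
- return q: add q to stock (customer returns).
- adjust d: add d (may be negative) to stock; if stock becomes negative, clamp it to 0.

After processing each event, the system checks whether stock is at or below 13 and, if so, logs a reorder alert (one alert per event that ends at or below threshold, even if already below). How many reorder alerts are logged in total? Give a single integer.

Processing events:
Start: stock = 60
  Event 1 (sale 21): sell min(21,60)=21. stock: 60 - 21 = 39. total_sold = 21
  Event 2 (restock 20): 39 + 20 = 59
  Event 3 (sale 18): sell min(18,59)=18. stock: 59 - 18 = 41. total_sold = 39
  Event 4 (sale 23): sell min(23,41)=23. stock: 41 - 23 = 18. total_sold = 62
  Event 5 (sale 11): sell min(11,18)=11. stock: 18 - 11 = 7. total_sold = 73
  Event 6 (sale 24): sell min(24,7)=7. stock: 7 - 7 = 0. total_sold = 80
  Event 7 (restock 11): 0 + 11 = 11
  Event 8 (adjust +10): 11 + 10 = 21
  Event 9 (restock 36): 21 + 36 = 57
  Event 10 (adjust -4): 57 + -4 = 53
  Event 11 (sale 1): sell min(1,53)=1. stock: 53 - 1 = 52. total_sold = 81
  Event 12 (sale 12): sell min(12,52)=12. stock: 52 - 12 = 40. total_sold = 93
Final: stock = 40, total_sold = 93

Checking against threshold 13:
  After event 1: stock=39 > 13
  After event 2: stock=59 > 13
  After event 3: stock=41 > 13
  After event 4: stock=18 > 13
  After event 5: stock=7 <= 13 -> ALERT
  After event 6: stock=0 <= 13 -> ALERT
  After event 7: stock=11 <= 13 -> ALERT
  After event 8: stock=21 > 13
  After event 9: stock=57 > 13
  After event 10: stock=53 > 13
  After event 11: stock=52 > 13
  After event 12: stock=40 > 13
Alert events: [5, 6, 7]. Count = 3

Answer: 3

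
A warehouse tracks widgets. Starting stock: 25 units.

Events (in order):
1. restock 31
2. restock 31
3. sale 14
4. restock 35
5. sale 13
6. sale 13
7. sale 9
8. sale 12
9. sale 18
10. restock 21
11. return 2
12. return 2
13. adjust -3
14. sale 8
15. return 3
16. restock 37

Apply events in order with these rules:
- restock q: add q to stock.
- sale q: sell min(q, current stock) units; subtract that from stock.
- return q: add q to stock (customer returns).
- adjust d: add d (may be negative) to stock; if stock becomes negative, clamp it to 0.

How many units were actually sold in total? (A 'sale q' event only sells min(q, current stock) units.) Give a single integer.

Answer: 87

Derivation:
Processing events:
Start: stock = 25
  Event 1 (restock 31): 25 + 31 = 56
  Event 2 (restock 31): 56 + 31 = 87
  Event 3 (sale 14): sell min(14,87)=14. stock: 87 - 14 = 73. total_sold = 14
  Event 4 (restock 35): 73 + 35 = 108
  Event 5 (sale 13): sell min(13,108)=13. stock: 108 - 13 = 95. total_sold = 27
  Event 6 (sale 13): sell min(13,95)=13. stock: 95 - 13 = 82. total_sold = 40
  Event 7 (sale 9): sell min(9,82)=9. stock: 82 - 9 = 73. total_sold = 49
  Event 8 (sale 12): sell min(12,73)=12. stock: 73 - 12 = 61. total_sold = 61
  Event 9 (sale 18): sell min(18,61)=18. stock: 61 - 18 = 43. total_sold = 79
  Event 10 (restock 21): 43 + 21 = 64
  Event 11 (return 2): 64 + 2 = 66
  Event 12 (return 2): 66 + 2 = 68
  Event 13 (adjust -3): 68 + -3 = 65
  Event 14 (sale 8): sell min(8,65)=8. stock: 65 - 8 = 57. total_sold = 87
  Event 15 (return 3): 57 + 3 = 60
  Event 16 (restock 37): 60 + 37 = 97
Final: stock = 97, total_sold = 87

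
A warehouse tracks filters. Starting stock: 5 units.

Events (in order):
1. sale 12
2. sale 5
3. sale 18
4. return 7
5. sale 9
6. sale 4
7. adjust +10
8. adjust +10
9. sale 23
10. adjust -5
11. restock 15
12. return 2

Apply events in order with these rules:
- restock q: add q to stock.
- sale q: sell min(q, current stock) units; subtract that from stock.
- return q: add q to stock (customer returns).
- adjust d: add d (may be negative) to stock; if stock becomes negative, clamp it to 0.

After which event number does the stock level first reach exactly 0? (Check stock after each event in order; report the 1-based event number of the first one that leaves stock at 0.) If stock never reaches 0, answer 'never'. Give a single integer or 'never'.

Processing events:
Start: stock = 5
  Event 1 (sale 12): sell min(12,5)=5. stock: 5 - 5 = 0. total_sold = 5
  Event 2 (sale 5): sell min(5,0)=0. stock: 0 - 0 = 0. total_sold = 5
  Event 3 (sale 18): sell min(18,0)=0. stock: 0 - 0 = 0. total_sold = 5
  Event 4 (return 7): 0 + 7 = 7
  Event 5 (sale 9): sell min(9,7)=7. stock: 7 - 7 = 0. total_sold = 12
  Event 6 (sale 4): sell min(4,0)=0. stock: 0 - 0 = 0. total_sold = 12
  Event 7 (adjust +10): 0 + 10 = 10
  Event 8 (adjust +10): 10 + 10 = 20
  Event 9 (sale 23): sell min(23,20)=20. stock: 20 - 20 = 0. total_sold = 32
  Event 10 (adjust -5): 0 + -5 = 0 (clamped to 0)
  Event 11 (restock 15): 0 + 15 = 15
  Event 12 (return 2): 15 + 2 = 17
Final: stock = 17, total_sold = 32

First zero at event 1.

Answer: 1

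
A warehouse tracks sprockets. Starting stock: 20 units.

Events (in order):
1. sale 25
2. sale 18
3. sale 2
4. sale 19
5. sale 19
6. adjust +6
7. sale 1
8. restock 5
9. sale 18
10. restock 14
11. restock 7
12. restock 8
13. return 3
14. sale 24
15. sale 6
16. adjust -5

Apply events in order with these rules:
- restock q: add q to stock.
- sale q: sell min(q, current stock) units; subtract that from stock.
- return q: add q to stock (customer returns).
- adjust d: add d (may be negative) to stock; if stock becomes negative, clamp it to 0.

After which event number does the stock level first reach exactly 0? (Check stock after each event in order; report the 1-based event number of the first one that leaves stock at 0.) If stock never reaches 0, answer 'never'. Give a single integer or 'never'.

Answer: 1

Derivation:
Processing events:
Start: stock = 20
  Event 1 (sale 25): sell min(25,20)=20. stock: 20 - 20 = 0. total_sold = 20
  Event 2 (sale 18): sell min(18,0)=0. stock: 0 - 0 = 0. total_sold = 20
  Event 3 (sale 2): sell min(2,0)=0. stock: 0 - 0 = 0. total_sold = 20
  Event 4 (sale 19): sell min(19,0)=0. stock: 0 - 0 = 0. total_sold = 20
  Event 5 (sale 19): sell min(19,0)=0. stock: 0 - 0 = 0. total_sold = 20
  Event 6 (adjust +6): 0 + 6 = 6
  Event 7 (sale 1): sell min(1,6)=1. stock: 6 - 1 = 5. total_sold = 21
  Event 8 (restock 5): 5 + 5 = 10
  Event 9 (sale 18): sell min(18,10)=10. stock: 10 - 10 = 0. total_sold = 31
  Event 10 (restock 14): 0 + 14 = 14
  Event 11 (restock 7): 14 + 7 = 21
  Event 12 (restock 8): 21 + 8 = 29
  Event 13 (return 3): 29 + 3 = 32
  Event 14 (sale 24): sell min(24,32)=24. stock: 32 - 24 = 8. total_sold = 55
  Event 15 (sale 6): sell min(6,8)=6. stock: 8 - 6 = 2. total_sold = 61
  Event 16 (adjust -5): 2 + -5 = 0 (clamped to 0)
Final: stock = 0, total_sold = 61

First zero at event 1.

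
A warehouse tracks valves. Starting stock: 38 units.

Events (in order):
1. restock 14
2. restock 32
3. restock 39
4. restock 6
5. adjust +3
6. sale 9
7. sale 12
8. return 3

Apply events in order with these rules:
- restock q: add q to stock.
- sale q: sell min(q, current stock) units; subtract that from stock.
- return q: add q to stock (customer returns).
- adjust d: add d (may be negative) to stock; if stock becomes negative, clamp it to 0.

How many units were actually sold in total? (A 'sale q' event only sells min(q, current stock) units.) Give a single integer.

Answer: 21

Derivation:
Processing events:
Start: stock = 38
  Event 1 (restock 14): 38 + 14 = 52
  Event 2 (restock 32): 52 + 32 = 84
  Event 3 (restock 39): 84 + 39 = 123
  Event 4 (restock 6): 123 + 6 = 129
  Event 5 (adjust +3): 129 + 3 = 132
  Event 6 (sale 9): sell min(9,132)=9. stock: 132 - 9 = 123. total_sold = 9
  Event 7 (sale 12): sell min(12,123)=12. stock: 123 - 12 = 111. total_sold = 21
  Event 8 (return 3): 111 + 3 = 114
Final: stock = 114, total_sold = 21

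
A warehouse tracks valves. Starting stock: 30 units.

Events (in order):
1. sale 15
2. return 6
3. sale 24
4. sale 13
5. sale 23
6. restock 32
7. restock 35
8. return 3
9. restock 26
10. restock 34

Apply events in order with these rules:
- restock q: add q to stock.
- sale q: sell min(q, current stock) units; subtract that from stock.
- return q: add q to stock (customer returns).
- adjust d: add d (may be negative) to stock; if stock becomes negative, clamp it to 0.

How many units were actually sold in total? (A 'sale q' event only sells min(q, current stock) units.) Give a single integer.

Answer: 36

Derivation:
Processing events:
Start: stock = 30
  Event 1 (sale 15): sell min(15,30)=15. stock: 30 - 15 = 15. total_sold = 15
  Event 2 (return 6): 15 + 6 = 21
  Event 3 (sale 24): sell min(24,21)=21. stock: 21 - 21 = 0. total_sold = 36
  Event 4 (sale 13): sell min(13,0)=0. stock: 0 - 0 = 0. total_sold = 36
  Event 5 (sale 23): sell min(23,0)=0. stock: 0 - 0 = 0. total_sold = 36
  Event 6 (restock 32): 0 + 32 = 32
  Event 7 (restock 35): 32 + 35 = 67
  Event 8 (return 3): 67 + 3 = 70
  Event 9 (restock 26): 70 + 26 = 96
  Event 10 (restock 34): 96 + 34 = 130
Final: stock = 130, total_sold = 36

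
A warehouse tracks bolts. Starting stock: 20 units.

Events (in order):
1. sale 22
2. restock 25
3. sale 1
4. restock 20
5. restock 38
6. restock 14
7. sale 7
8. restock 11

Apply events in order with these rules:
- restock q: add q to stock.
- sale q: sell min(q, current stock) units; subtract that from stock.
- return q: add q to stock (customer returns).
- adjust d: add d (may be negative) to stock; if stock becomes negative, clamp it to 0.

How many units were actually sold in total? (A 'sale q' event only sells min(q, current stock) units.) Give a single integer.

Processing events:
Start: stock = 20
  Event 1 (sale 22): sell min(22,20)=20. stock: 20 - 20 = 0. total_sold = 20
  Event 2 (restock 25): 0 + 25 = 25
  Event 3 (sale 1): sell min(1,25)=1. stock: 25 - 1 = 24. total_sold = 21
  Event 4 (restock 20): 24 + 20 = 44
  Event 5 (restock 38): 44 + 38 = 82
  Event 6 (restock 14): 82 + 14 = 96
  Event 7 (sale 7): sell min(7,96)=7. stock: 96 - 7 = 89. total_sold = 28
  Event 8 (restock 11): 89 + 11 = 100
Final: stock = 100, total_sold = 28

Answer: 28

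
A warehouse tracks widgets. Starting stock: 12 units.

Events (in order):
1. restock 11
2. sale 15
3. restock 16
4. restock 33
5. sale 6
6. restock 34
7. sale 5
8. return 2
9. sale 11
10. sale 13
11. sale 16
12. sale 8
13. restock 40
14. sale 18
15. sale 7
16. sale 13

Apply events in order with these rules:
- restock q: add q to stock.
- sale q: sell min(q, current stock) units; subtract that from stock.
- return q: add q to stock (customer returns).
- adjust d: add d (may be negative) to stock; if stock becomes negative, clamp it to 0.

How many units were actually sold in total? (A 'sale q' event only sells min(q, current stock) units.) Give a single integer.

Processing events:
Start: stock = 12
  Event 1 (restock 11): 12 + 11 = 23
  Event 2 (sale 15): sell min(15,23)=15. stock: 23 - 15 = 8. total_sold = 15
  Event 3 (restock 16): 8 + 16 = 24
  Event 4 (restock 33): 24 + 33 = 57
  Event 5 (sale 6): sell min(6,57)=6. stock: 57 - 6 = 51. total_sold = 21
  Event 6 (restock 34): 51 + 34 = 85
  Event 7 (sale 5): sell min(5,85)=5. stock: 85 - 5 = 80. total_sold = 26
  Event 8 (return 2): 80 + 2 = 82
  Event 9 (sale 11): sell min(11,82)=11. stock: 82 - 11 = 71. total_sold = 37
  Event 10 (sale 13): sell min(13,71)=13. stock: 71 - 13 = 58. total_sold = 50
  Event 11 (sale 16): sell min(16,58)=16. stock: 58 - 16 = 42. total_sold = 66
  Event 12 (sale 8): sell min(8,42)=8. stock: 42 - 8 = 34. total_sold = 74
  Event 13 (restock 40): 34 + 40 = 74
  Event 14 (sale 18): sell min(18,74)=18. stock: 74 - 18 = 56. total_sold = 92
  Event 15 (sale 7): sell min(7,56)=7. stock: 56 - 7 = 49. total_sold = 99
  Event 16 (sale 13): sell min(13,49)=13. stock: 49 - 13 = 36. total_sold = 112
Final: stock = 36, total_sold = 112

Answer: 112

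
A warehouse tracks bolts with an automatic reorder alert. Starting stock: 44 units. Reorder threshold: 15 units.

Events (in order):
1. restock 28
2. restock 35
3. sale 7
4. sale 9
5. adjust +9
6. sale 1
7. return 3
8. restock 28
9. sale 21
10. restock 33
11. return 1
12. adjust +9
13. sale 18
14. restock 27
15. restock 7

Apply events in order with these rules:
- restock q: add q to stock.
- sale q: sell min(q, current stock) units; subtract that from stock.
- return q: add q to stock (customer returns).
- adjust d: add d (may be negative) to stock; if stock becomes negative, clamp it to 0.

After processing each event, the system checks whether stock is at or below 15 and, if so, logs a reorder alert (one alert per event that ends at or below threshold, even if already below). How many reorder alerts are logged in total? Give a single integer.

Processing events:
Start: stock = 44
  Event 1 (restock 28): 44 + 28 = 72
  Event 2 (restock 35): 72 + 35 = 107
  Event 3 (sale 7): sell min(7,107)=7. stock: 107 - 7 = 100. total_sold = 7
  Event 4 (sale 9): sell min(9,100)=9. stock: 100 - 9 = 91. total_sold = 16
  Event 5 (adjust +9): 91 + 9 = 100
  Event 6 (sale 1): sell min(1,100)=1. stock: 100 - 1 = 99. total_sold = 17
  Event 7 (return 3): 99 + 3 = 102
  Event 8 (restock 28): 102 + 28 = 130
  Event 9 (sale 21): sell min(21,130)=21. stock: 130 - 21 = 109. total_sold = 38
  Event 10 (restock 33): 109 + 33 = 142
  Event 11 (return 1): 142 + 1 = 143
  Event 12 (adjust +9): 143 + 9 = 152
  Event 13 (sale 18): sell min(18,152)=18. stock: 152 - 18 = 134. total_sold = 56
  Event 14 (restock 27): 134 + 27 = 161
  Event 15 (restock 7): 161 + 7 = 168
Final: stock = 168, total_sold = 56

Checking against threshold 15:
  After event 1: stock=72 > 15
  After event 2: stock=107 > 15
  After event 3: stock=100 > 15
  After event 4: stock=91 > 15
  After event 5: stock=100 > 15
  After event 6: stock=99 > 15
  After event 7: stock=102 > 15
  After event 8: stock=130 > 15
  After event 9: stock=109 > 15
  After event 10: stock=142 > 15
  After event 11: stock=143 > 15
  After event 12: stock=152 > 15
  After event 13: stock=134 > 15
  After event 14: stock=161 > 15
  After event 15: stock=168 > 15
Alert events: []. Count = 0

Answer: 0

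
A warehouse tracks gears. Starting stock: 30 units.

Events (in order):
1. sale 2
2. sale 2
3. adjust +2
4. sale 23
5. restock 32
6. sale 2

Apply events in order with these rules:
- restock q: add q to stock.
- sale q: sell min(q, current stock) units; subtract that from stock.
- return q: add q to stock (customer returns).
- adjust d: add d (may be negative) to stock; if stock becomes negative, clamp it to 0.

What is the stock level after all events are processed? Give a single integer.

Processing events:
Start: stock = 30
  Event 1 (sale 2): sell min(2,30)=2. stock: 30 - 2 = 28. total_sold = 2
  Event 2 (sale 2): sell min(2,28)=2. stock: 28 - 2 = 26. total_sold = 4
  Event 3 (adjust +2): 26 + 2 = 28
  Event 4 (sale 23): sell min(23,28)=23. stock: 28 - 23 = 5. total_sold = 27
  Event 5 (restock 32): 5 + 32 = 37
  Event 6 (sale 2): sell min(2,37)=2. stock: 37 - 2 = 35. total_sold = 29
Final: stock = 35, total_sold = 29

Answer: 35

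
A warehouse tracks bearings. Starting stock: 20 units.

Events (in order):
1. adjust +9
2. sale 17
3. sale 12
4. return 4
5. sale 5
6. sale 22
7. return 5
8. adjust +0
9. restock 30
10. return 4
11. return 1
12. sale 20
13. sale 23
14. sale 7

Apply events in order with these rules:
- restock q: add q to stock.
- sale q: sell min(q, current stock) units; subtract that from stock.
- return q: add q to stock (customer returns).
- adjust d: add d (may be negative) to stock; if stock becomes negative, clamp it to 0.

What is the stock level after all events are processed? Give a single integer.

Processing events:
Start: stock = 20
  Event 1 (adjust +9): 20 + 9 = 29
  Event 2 (sale 17): sell min(17,29)=17. stock: 29 - 17 = 12. total_sold = 17
  Event 3 (sale 12): sell min(12,12)=12. stock: 12 - 12 = 0. total_sold = 29
  Event 4 (return 4): 0 + 4 = 4
  Event 5 (sale 5): sell min(5,4)=4. stock: 4 - 4 = 0. total_sold = 33
  Event 6 (sale 22): sell min(22,0)=0. stock: 0 - 0 = 0. total_sold = 33
  Event 7 (return 5): 0 + 5 = 5
  Event 8 (adjust +0): 5 + 0 = 5
  Event 9 (restock 30): 5 + 30 = 35
  Event 10 (return 4): 35 + 4 = 39
  Event 11 (return 1): 39 + 1 = 40
  Event 12 (sale 20): sell min(20,40)=20. stock: 40 - 20 = 20. total_sold = 53
  Event 13 (sale 23): sell min(23,20)=20. stock: 20 - 20 = 0. total_sold = 73
  Event 14 (sale 7): sell min(7,0)=0. stock: 0 - 0 = 0. total_sold = 73
Final: stock = 0, total_sold = 73

Answer: 0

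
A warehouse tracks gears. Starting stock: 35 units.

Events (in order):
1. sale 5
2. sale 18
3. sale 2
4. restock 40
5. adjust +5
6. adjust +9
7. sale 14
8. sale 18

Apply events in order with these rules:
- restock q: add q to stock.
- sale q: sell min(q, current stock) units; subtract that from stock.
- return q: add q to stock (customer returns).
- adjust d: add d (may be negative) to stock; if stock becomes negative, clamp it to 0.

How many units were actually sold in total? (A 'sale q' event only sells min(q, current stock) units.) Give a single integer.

Processing events:
Start: stock = 35
  Event 1 (sale 5): sell min(5,35)=5. stock: 35 - 5 = 30. total_sold = 5
  Event 2 (sale 18): sell min(18,30)=18. stock: 30 - 18 = 12. total_sold = 23
  Event 3 (sale 2): sell min(2,12)=2. stock: 12 - 2 = 10. total_sold = 25
  Event 4 (restock 40): 10 + 40 = 50
  Event 5 (adjust +5): 50 + 5 = 55
  Event 6 (adjust +9): 55 + 9 = 64
  Event 7 (sale 14): sell min(14,64)=14. stock: 64 - 14 = 50. total_sold = 39
  Event 8 (sale 18): sell min(18,50)=18. stock: 50 - 18 = 32. total_sold = 57
Final: stock = 32, total_sold = 57

Answer: 57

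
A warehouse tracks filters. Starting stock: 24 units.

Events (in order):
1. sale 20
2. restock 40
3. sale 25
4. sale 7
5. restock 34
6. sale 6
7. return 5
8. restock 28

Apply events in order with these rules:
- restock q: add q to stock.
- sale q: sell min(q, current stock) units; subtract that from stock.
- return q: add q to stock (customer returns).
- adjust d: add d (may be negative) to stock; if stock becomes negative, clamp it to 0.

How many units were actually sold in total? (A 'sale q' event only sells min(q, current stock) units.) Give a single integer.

Processing events:
Start: stock = 24
  Event 1 (sale 20): sell min(20,24)=20. stock: 24 - 20 = 4. total_sold = 20
  Event 2 (restock 40): 4 + 40 = 44
  Event 3 (sale 25): sell min(25,44)=25. stock: 44 - 25 = 19. total_sold = 45
  Event 4 (sale 7): sell min(7,19)=7. stock: 19 - 7 = 12. total_sold = 52
  Event 5 (restock 34): 12 + 34 = 46
  Event 6 (sale 6): sell min(6,46)=6. stock: 46 - 6 = 40. total_sold = 58
  Event 7 (return 5): 40 + 5 = 45
  Event 8 (restock 28): 45 + 28 = 73
Final: stock = 73, total_sold = 58

Answer: 58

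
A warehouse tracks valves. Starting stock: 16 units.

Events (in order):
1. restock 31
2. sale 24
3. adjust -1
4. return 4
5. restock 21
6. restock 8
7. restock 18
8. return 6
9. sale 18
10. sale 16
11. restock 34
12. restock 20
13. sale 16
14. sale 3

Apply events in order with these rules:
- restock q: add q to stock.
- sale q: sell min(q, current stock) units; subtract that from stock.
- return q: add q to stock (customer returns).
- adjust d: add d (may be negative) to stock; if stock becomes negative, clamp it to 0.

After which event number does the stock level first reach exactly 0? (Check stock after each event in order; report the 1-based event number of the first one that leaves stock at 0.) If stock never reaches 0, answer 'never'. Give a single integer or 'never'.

Answer: never

Derivation:
Processing events:
Start: stock = 16
  Event 1 (restock 31): 16 + 31 = 47
  Event 2 (sale 24): sell min(24,47)=24. stock: 47 - 24 = 23. total_sold = 24
  Event 3 (adjust -1): 23 + -1 = 22
  Event 4 (return 4): 22 + 4 = 26
  Event 5 (restock 21): 26 + 21 = 47
  Event 6 (restock 8): 47 + 8 = 55
  Event 7 (restock 18): 55 + 18 = 73
  Event 8 (return 6): 73 + 6 = 79
  Event 9 (sale 18): sell min(18,79)=18. stock: 79 - 18 = 61. total_sold = 42
  Event 10 (sale 16): sell min(16,61)=16. stock: 61 - 16 = 45. total_sold = 58
  Event 11 (restock 34): 45 + 34 = 79
  Event 12 (restock 20): 79 + 20 = 99
  Event 13 (sale 16): sell min(16,99)=16. stock: 99 - 16 = 83. total_sold = 74
  Event 14 (sale 3): sell min(3,83)=3. stock: 83 - 3 = 80. total_sold = 77
Final: stock = 80, total_sold = 77

Stock never reaches 0.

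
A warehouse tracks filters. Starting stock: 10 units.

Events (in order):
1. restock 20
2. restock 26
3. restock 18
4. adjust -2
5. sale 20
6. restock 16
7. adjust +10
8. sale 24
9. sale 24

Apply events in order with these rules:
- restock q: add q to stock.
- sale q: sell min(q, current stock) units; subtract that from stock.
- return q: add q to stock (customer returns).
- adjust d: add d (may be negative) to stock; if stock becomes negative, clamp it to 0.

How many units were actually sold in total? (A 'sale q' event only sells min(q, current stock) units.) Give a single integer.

Processing events:
Start: stock = 10
  Event 1 (restock 20): 10 + 20 = 30
  Event 2 (restock 26): 30 + 26 = 56
  Event 3 (restock 18): 56 + 18 = 74
  Event 4 (adjust -2): 74 + -2 = 72
  Event 5 (sale 20): sell min(20,72)=20. stock: 72 - 20 = 52. total_sold = 20
  Event 6 (restock 16): 52 + 16 = 68
  Event 7 (adjust +10): 68 + 10 = 78
  Event 8 (sale 24): sell min(24,78)=24. stock: 78 - 24 = 54. total_sold = 44
  Event 9 (sale 24): sell min(24,54)=24. stock: 54 - 24 = 30. total_sold = 68
Final: stock = 30, total_sold = 68

Answer: 68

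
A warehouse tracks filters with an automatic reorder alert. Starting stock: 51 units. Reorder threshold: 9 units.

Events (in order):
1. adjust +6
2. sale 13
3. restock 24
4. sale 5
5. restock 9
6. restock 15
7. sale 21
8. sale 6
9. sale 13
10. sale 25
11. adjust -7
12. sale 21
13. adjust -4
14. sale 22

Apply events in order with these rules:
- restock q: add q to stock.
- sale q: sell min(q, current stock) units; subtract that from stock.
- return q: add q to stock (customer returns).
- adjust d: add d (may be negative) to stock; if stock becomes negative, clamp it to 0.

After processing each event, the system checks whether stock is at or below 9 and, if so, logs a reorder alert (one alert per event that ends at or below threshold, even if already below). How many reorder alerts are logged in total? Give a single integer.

Answer: 3

Derivation:
Processing events:
Start: stock = 51
  Event 1 (adjust +6): 51 + 6 = 57
  Event 2 (sale 13): sell min(13,57)=13. stock: 57 - 13 = 44. total_sold = 13
  Event 3 (restock 24): 44 + 24 = 68
  Event 4 (sale 5): sell min(5,68)=5. stock: 68 - 5 = 63. total_sold = 18
  Event 5 (restock 9): 63 + 9 = 72
  Event 6 (restock 15): 72 + 15 = 87
  Event 7 (sale 21): sell min(21,87)=21. stock: 87 - 21 = 66. total_sold = 39
  Event 8 (sale 6): sell min(6,66)=6. stock: 66 - 6 = 60. total_sold = 45
  Event 9 (sale 13): sell min(13,60)=13. stock: 60 - 13 = 47. total_sold = 58
  Event 10 (sale 25): sell min(25,47)=25. stock: 47 - 25 = 22. total_sold = 83
  Event 11 (adjust -7): 22 + -7 = 15
  Event 12 (sale 21): sell min(21,15)=15. stock: 15 - 15 = 0. total_sold = 98
  Event 13 (adjust -4): 0 + -4 = 0 (clamped to 0)
  Event 14 (sale 22): sell min(22,0)=0. stock: 0 - 0 = 0. total_sold = 98
Final: stock = 0, total_sold = 98

Checking against threshold 9:
  After event 1: stock=57 > 9
  After event 2: stock=44 > 9
  After event 3: stock=68 > 9
  After event 4: stock=63 > 9
  After event 5: stock=72 > 9
  After event 6: stock=87 > 9
  After event 7: stock=66 > 9
  After event 8: stock=60 > 9
  After event 9: stock=47 > 9
  After event 10: stock=22 > 9
  After event 11: stock=15 > 9
  After event 12: stock=0 <= 9 -> ALERT
  After event 13: stock=0 <= 9 -> ALERT
  After event 14: stock=0 <= 9 -> ALERT
Alert events: [12, 13, 14]. Count = 3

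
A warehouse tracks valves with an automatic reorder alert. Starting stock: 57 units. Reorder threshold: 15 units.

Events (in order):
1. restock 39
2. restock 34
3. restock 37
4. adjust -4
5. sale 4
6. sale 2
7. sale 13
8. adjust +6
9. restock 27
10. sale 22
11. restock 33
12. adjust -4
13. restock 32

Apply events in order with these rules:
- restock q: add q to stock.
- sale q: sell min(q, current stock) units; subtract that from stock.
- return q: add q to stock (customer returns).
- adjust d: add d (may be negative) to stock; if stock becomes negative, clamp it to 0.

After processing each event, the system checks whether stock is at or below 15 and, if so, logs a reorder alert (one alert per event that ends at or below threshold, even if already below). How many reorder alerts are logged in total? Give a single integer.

Processing events:
Start: stock = 57
  Event 1 (restock 39): 57 + 39 = 96
  Event 2 (restock 34): 96 + 34 = 130
  Event 3 (restock 37): 130 + 37 = 167
  Event 4 (adjust -4): 167 + -4 = 163
  Event 5 (sale 4): sell min(4,163)=4. stock: 163 - 4 = 159. total_sold = 4
  Event 6 (sale 2): sell min(2,159)=2. stock: 159 - 2 = 157. total_sold = 6
  Event 7 (sale 13): sell min(13,157)=13. stock: 157 - 13 = 144. total_sold = 19
  Event 8 (adjust +6): 144 + 6 = 150
  Event 9 (restock 27): 150 + 27 = 177
  Event 10 (sale 22): sell min(22,177)=22. stock: 177 - 22 = 155. total_sold = 41
  Event 11 (restock 33): 155 + 33 = 188
  Event 12 (adjust -4): 188 + -4 = 184
  Event 13 (restock 32): 184 + 32 = 216
Final: stock = 216, total_sold = 41

Checking against threshold 15:
  After event 1: stock=96 > 15
  After event 2: stock=130 > 15
  After event 3: stock=167 > 15
  After event 4: stock=163 > 15
  After event 5: stock=159 > 15
  After event 6: stock=157 > 15
  After event 7: stock=144 > 15
  After event 8: stock=150 > 15
  After event 9: stock=177 > 15
  After event 10: stock=155 > 15
  After event 11: stock=188 > 15
  After event 12: stock=184 > 15
  After event 13: stock=216 > 15
Alert events: []. Count = 0

Answer: 0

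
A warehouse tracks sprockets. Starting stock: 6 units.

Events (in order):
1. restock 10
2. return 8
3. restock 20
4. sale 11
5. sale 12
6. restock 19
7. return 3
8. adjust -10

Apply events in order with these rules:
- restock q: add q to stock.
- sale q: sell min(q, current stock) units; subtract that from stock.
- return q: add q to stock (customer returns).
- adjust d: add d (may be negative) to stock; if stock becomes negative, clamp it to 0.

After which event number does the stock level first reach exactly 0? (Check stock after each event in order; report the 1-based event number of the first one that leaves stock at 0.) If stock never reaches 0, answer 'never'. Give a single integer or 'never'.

Processing events:
Start: stock = 6
  Event 1 (restock 10): 6 + 10 = 16
  Event 2 (return 8): 16 + 8 = 24
  Event 3 (restock 20): 24 + 20 = 44
  Event 4 (sale 11): sell min(11,44)=11. stock: 44 - 11 = 33. total_sold = 11
  Event 5 (sale 12): sell min(12,33)=12. stock: 33 - 12 = 21. total_sold = 23
  Event 6 (restock 19): 21 + 19 = 40
  Event 7 (return 3): 40 + 3 = 43
  Event 8 (adjust -10): 43 + -10 = 33
Final: stock = 33, total_sold = 23

Stock never reaches 0.

Answer: never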